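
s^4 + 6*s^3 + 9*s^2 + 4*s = s*(s + 1)^2*(s + 4)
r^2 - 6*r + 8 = (r - 4)*(r - 2)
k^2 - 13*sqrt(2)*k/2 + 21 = (k - 7*sqrt(2)/2)*(k - 3*sqrt(2))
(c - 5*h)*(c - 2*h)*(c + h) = c^3 - 6*c^2*h + 3*c*h^2 + 10*h^3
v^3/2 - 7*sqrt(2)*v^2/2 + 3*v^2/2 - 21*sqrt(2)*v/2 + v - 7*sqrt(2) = (v/2 + 1)*(v + 1)*(v - 7*sqrt(2))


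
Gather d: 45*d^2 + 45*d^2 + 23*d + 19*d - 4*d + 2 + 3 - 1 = 90*d^2 + 38*d + 4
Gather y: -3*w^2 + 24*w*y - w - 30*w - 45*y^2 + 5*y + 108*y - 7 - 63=-3*w^2 - 31*w - 45*y^2 + y*(24*w + 113) - 70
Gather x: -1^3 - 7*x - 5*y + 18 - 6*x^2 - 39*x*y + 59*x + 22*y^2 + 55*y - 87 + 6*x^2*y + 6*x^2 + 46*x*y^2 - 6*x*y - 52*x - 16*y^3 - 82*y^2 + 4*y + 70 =6*x^2*y + x*(46*y^2 - 45*y) - 16*y^3 - 60*y^2 + 54*y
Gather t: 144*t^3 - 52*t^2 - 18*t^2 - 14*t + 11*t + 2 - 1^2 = 144*t^3 - 70*t^2 - 3*t + 1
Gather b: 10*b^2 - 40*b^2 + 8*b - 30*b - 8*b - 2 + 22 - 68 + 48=-30*b^2 - 30*b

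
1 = 1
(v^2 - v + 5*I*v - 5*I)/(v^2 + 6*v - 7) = (v + 5*I)/(v + 7)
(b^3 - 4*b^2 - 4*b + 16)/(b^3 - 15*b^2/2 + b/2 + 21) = 2*(b^2 - 2*b - 8)/(2*b^2 - 11*b - 21)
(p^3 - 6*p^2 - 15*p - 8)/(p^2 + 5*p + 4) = (p^2 - 7*p - 8)/(p + 4)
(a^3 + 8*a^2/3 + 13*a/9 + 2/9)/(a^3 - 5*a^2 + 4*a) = (9*a^3 + 24*a^2 + 13*a + 2)/(9*a*(a^2 - 5*a + 4))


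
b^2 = b^2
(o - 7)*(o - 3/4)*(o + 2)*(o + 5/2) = o^4 - 13*o^3/4 - 197*o^2/8 - 121*o/8 + 105/4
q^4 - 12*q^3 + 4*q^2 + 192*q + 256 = (q - 8)^2*(q + 2)^2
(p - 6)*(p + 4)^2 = p^3 + 2*p^2 - 32*p - 96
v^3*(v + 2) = v^4 + 2*v^3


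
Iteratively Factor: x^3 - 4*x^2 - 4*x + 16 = (x - 4)*(x^2 - 4) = (x - 4)*(x - 2)*(x + 2)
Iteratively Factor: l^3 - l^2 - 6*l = (l)*(l^2 - l - 6) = l*(l - 3)*(l + 2)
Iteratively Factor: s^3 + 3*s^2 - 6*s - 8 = (s - 2)*(s^2 + 5*s + 4) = (s - 2)*(s + 1)*(s + 4)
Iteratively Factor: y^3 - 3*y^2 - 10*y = (y)*(y^2 - 3*y - 10) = y*(y - 5)*(y + 2)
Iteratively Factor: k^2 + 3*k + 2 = (k + 1)*(k + 2)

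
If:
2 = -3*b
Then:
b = -2/3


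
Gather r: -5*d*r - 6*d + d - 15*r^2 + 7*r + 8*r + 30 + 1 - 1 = -5*d - 15*r^2 + r*(15 - 5*d) + 30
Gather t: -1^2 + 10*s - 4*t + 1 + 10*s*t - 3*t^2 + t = 10*s - 3*t^2 + t*(10*s - 3)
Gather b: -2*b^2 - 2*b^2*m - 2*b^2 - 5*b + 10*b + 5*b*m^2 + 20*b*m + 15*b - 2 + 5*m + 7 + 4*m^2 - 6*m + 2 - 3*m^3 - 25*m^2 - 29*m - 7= b^2*(-2*m - 4) + b*(5*m^2 + 20*m + 20) - 3*m^3 - 21*m^2 - 30*m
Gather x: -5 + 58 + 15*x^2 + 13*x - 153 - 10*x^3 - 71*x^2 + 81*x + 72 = -10*x^3 - 56*x^2 + 94*x - 28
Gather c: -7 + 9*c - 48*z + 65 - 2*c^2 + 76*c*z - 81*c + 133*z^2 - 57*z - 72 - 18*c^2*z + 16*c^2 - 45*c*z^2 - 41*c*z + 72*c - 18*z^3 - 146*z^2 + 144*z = c^2*(14 - 18*z) + c*(-45*z^2 + 35*z) - 18*z^3 - 13*z^2 + 39*z - 14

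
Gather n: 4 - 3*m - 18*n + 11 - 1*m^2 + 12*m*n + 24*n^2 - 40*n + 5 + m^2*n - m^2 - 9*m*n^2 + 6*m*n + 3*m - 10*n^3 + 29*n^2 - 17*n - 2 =-2*m^2 - 10*n^3 + n^2*(53 - 9*m) + n*(m^2 + 18*m - 75) + 18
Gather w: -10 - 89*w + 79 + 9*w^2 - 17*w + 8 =9*w^2 - 106*w + 77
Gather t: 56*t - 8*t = 48*t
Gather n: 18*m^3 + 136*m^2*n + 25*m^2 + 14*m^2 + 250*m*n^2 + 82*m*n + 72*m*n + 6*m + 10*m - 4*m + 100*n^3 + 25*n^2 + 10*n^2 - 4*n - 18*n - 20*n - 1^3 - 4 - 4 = 18*m^3 + 39*m^2 + 12*m + 100*n^3 + n^2*(250*m + 35) + n*(136*m^2 + 154*m - 42) - 9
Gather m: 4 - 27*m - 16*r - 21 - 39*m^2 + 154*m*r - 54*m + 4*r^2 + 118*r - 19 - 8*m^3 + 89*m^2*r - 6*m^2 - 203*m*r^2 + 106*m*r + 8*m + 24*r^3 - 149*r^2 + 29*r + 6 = -8*m^3 + m^2*(89*r - 45) + m*(-203*r^2 + 260*r - 73) + 24*r^3 - 145*r^2 + 131*r - 30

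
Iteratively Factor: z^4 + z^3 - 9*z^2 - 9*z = (z + 3)*(z^3 - 2*z^2 - 3*z) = (z + 1)*(z + 3)*(z^2 - 3*z) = (z - 3)*(z + 1)*(z + 3)*(z)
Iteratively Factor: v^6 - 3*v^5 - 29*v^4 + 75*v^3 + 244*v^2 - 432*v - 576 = (v - 3)*(v^5 - 29*v^3 - 12*v^2 + 208*v + 192) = (v - 3)*(v + 1)*(v^4 - v^3 - 28*v^2 + 16*v + 192) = (v - 4)*(v - 3)*(v + 1)*(v^3 + 3*v^2 - 16*v - 48) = (v - 4)*(v - 3)*(v + 1)*(v + 3)*(v^2 - 16) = (v - 4)*(v - 3)*(v + 1)*(v + 3)*(v + 4)*(v - 4)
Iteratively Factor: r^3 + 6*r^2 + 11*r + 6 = (r + 1)*(r^2 + 5*r + 6) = (r + 1)*(r + 2)*(r + 3)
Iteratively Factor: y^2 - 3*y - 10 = (y + 2)*(y - 5)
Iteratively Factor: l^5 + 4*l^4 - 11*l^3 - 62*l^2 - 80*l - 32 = (l + 2)*(l^4 + 2*l^3 - 15*l^2 - 32*l - 16) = (l + 1)*(l + 2)*(l^3 + l^2 - 16*l - 16) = (l + 1)^2*(l + 2)*(l^2 - 16) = (l - 4)*(l + 1)^2*(l + 2)*(l + 4)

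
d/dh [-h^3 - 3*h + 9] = -3*h^2 - 3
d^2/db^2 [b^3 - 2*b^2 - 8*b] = 6*b - 4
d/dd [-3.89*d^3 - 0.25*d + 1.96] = -11.67*d^2 - 0.25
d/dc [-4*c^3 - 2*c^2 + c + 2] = -12*c^2 - 4*c + 1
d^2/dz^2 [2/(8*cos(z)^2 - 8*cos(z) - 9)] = 16*(32*sin(z)^4 - 60*sin(z)^2 + 21*cos(z) - 6*cos(3*z) - 6)/(8*sin(z)^2 + 8*cos(z) + 1)^3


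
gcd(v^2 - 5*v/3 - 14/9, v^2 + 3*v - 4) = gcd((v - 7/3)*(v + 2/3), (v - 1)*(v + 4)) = 1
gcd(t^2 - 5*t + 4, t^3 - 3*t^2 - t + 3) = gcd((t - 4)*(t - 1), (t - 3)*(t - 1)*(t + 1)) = t - 1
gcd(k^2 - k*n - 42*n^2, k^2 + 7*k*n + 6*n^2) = k + 6*n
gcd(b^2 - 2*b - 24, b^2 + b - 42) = b - 6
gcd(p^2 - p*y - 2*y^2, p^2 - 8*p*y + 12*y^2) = -p + 2*y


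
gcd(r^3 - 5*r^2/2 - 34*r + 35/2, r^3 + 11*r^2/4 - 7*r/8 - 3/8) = r - 1/2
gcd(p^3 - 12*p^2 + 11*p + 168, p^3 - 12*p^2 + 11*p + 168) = p^3 - 12*p^2 + 11*p + 168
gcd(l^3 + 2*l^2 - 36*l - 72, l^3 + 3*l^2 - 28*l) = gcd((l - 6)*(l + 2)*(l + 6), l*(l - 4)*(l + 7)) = 1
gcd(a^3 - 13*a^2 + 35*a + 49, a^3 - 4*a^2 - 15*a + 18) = 1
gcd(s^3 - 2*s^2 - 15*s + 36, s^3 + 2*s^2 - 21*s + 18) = s - 3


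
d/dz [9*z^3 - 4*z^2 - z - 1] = 27*z^2 - 8*z - 1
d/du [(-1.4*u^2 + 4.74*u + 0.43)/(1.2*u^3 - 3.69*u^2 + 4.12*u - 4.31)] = (1.68*u^4 - 11.376*u^3 + 10.1746*u^2 + 15.2414*u - 22.201)/(1.44*u^6 - 8.856*u^5 + 23.5041*u^4 - 40.7496*u^3 + 48.7822*u^2 - 35.5144*u + 18.5761)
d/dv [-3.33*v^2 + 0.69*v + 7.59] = 0.69 - 6.66*v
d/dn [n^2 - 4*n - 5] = 2*n - 4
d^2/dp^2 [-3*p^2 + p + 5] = -6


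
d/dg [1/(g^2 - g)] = (1 - 2*g)/(g^2*(g - 1)^2)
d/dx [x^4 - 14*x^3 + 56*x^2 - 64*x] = 4*x^3 - 42*x^2 + 112*x - 64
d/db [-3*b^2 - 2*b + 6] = -6*b - 2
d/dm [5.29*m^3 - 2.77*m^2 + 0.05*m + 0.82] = 15.87*m^2 - 5.54*m + 0.05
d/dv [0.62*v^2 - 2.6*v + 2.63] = 1.24*v - 2.6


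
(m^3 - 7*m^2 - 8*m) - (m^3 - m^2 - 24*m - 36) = -6*m^2 + 16*m + 36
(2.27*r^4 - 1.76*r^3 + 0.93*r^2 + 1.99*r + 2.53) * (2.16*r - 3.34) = 4.9032*r^5 - 11.3834*r^4 + 7.8872*r^3 + 1.1922*r^2 - 1.1818*r - 8.4502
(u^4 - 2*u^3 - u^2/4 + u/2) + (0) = u^4 - 2*u^3 - u^2/4 + u/2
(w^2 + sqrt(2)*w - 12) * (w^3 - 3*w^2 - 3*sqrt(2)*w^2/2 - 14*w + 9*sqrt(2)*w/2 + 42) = w^5 - 3*w^4 - sqrt(2)*w^4/2 - 29*w^3 + 3*sqrt(2)*w^3/2 + 4*sqrt(2)*w^2 + 87*w^2 - 12*sqrt(2)*w + 168*w - 504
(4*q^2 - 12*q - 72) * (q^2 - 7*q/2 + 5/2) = 4*q^4 - 26*q^3 - 20*q^2 + 222*q - 180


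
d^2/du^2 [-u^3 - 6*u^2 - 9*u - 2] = -6*u - 12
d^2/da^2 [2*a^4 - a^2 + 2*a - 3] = 24*a^2 - 2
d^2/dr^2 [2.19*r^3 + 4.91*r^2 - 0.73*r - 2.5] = 13.14*r + 9.82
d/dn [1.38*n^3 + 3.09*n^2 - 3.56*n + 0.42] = 4.14*n^2 + 6.18*n - 3.56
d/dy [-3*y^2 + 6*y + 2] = 6 - 6*y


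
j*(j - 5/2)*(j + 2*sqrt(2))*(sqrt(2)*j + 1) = sqrt(2)*j^4 - 5*sqrt(2)*j^3/2 + 5*j^3 - 25*j^2/2 + 2*sqrt(2)*j^2 - 5*sqrt(2)*j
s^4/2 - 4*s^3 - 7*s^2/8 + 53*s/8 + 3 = (s/2 + 1/2)*(s - 8)*(s - 3/2)*(s + 1/2)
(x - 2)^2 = x^2 - 4*x + 4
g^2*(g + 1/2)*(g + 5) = g^4 + 11*g^3/2 + 5*g^2/2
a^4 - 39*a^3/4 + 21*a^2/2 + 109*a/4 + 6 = (a - 8)*(a - 3)*(a + 1/4)*(a + 1)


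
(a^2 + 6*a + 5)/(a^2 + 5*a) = (a + 1)/a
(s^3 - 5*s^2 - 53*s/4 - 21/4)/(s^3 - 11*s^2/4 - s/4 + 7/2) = (4*s^3 - 20*s^2 - 53*s - 21)/(4*s^3 - 11*s^2 - s + 14)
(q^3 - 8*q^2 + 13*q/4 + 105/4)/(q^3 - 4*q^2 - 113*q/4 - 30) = (2*q^2 - 19*q + 35)/(2*q^2 - 11*q - 40)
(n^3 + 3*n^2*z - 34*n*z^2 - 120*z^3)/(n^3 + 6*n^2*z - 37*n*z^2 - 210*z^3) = (n + 4*z)/(n + 7*z)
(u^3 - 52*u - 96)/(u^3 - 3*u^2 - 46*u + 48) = (u + 2)/(u - 1)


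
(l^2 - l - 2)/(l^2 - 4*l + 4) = (l + 1)/(l - 2)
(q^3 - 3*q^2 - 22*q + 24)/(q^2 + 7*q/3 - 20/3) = 3*(q^2 - 7*q + 6)/(3*q - 5)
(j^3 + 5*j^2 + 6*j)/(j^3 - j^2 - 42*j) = (j^2 + 5*j + 6)/(j^2 - j - 42)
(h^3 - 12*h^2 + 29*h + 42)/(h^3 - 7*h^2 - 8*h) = (h^2 - 13*h + 42)/(h*(h - 8))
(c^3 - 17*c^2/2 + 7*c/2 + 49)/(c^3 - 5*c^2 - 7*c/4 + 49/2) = 2*(c - 7)/(2*c - 7)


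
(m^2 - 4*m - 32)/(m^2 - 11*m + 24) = (m + 4)/(m - 3)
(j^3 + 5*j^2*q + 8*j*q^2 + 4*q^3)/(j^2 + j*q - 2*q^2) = (-j^2 - 3*j*q - 2*q^2)/(-j + q)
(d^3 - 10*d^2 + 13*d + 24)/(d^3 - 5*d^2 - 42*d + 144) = (d + 1)/(d + 6)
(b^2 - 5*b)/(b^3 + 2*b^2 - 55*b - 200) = b*(b - 5)/(b^3 + 2*b^2 - 55*b - 200)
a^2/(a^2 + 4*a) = a/(a + 4)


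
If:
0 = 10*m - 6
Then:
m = 3/5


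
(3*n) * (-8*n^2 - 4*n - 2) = -24*n^3 - 12*n^2 - 6*n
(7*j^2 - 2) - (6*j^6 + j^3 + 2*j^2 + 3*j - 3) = -6*j^6 - j^3 + 5*j^2 - 3*j + 1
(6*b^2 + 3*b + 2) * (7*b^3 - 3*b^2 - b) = 42*b^5 + 3*b^4 - b^3 - 9*b^2 - 2*b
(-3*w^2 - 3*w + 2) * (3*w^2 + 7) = -9*w^4 - 9*w^3 - 15*w^2 - 21*w + 14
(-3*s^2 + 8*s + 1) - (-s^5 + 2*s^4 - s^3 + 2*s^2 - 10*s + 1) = s^5 - 2*s^4 + s^3 - 5*s^2 + 18*s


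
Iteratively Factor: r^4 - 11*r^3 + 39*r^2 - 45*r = (r - 5)*(r^3 - 6*r^2 + 9*r) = (r - 5)*(r - 3)*(r^2 - 3*r) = r*(r - 5)*(r - 3)*(r - 3)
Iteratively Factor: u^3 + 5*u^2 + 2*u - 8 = (u + 2)*(u^2 + 3*u - 4) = (u + 2)*(u + 4)*(u - 1)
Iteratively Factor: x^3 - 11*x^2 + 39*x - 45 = (x - 5)*(x^2 - 6*x + 9) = (x - 5)*(x - 3)*(x - 3)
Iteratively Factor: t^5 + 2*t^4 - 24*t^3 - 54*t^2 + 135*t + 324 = (t + 3)*(t^4 - t^3 - 21*t^2 + 9*t + 108) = (t + 3)^2*(t^3 - 4*t^2 - 9*t + 36) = (t - 3)*(t + 3)^2*(t^2 - t - 12) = (t - 4)*(t - 3)*(t + 3)^2*(t + 3)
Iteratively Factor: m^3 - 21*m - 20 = (m + 1)*(m^2 - m - 20) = (m + 1)*(m + 4)*(m - 5)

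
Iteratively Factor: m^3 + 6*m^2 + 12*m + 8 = (m + 2)*(m^2 + 4*m + 4) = (m + 2)^2*(m + 2)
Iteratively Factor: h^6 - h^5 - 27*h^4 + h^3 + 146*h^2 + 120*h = (h + 2)*(h^5 - 3*h^4 - 21*h^3 + 43*h^2 + 60*h) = (h - 5)*(h + 2)*(h^4 + 2*h^3 - 11*h^2 - 12*h) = h*(h - 5)*(h + 2)*(h^3 + 2*h^2 - 11*h - 12) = h*(h - 5)*(h + 1)*(h + 2)*(h^2 + h - 12) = h*(h - 5)*(h + 1)*(h + 2)*(h + 4)*(h - 3)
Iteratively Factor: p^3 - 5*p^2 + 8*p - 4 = (p - 2)*(p^2 - 3*p + 2) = (p - 2)^2*(p - 1)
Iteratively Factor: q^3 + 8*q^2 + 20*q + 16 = (q + 2)*(q^2 + 6*q + 8) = (q + 2)^2*(q + 4)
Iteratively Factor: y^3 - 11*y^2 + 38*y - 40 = (y - 4)*(y^2 - 7*y + 10) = (y - 4)*(y - 2)*(y - 5)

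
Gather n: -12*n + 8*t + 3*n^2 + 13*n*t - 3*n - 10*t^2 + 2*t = 3*n^2 + n*(13*t - 15) - 10*t^2 + 10*t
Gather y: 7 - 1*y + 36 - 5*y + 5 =48 - 6*y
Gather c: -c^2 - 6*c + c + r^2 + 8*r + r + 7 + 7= -c^2 - 5*c + r^2 + 9*r + 14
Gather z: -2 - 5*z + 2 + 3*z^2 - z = 3*z^2 - 6*z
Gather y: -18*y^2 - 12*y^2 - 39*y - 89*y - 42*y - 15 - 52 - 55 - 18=-30*y^2 - 170*y - 140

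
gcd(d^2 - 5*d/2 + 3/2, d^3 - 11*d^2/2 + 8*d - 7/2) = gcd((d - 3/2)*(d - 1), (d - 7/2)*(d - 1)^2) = d - 1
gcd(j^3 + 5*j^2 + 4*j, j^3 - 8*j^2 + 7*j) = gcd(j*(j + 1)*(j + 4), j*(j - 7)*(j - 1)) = j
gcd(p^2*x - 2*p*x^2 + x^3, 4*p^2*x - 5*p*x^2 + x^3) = -p*x + x^2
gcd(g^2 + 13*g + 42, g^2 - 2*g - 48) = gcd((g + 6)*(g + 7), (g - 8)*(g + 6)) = g + 6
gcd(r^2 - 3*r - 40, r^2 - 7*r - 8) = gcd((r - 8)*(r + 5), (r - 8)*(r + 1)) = r - 8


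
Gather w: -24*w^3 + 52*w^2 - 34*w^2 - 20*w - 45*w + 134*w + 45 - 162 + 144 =-24*w^3 + 18*w^2 + 69*w + 27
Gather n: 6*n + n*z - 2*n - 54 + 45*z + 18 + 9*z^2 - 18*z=n*(z + 4) + 9*z^2 + 27*z - 36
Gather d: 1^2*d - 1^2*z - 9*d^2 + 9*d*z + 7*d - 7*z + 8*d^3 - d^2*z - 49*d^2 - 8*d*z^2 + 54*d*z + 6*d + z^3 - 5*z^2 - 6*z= 8*d^3 + d^2*(-z - 58) + d*(-8*z^2 + 63*z + 14) + z^3 - 5*z^2 - 14*z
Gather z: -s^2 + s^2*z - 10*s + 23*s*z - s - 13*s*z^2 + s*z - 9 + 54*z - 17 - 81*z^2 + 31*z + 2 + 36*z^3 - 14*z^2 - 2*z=-s^2 - 11*s + 36*z^3 + z^2*(-13*s - 95) + z*(s^2 + 24*s + 83) - 24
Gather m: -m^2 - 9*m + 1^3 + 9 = -m^2 - 9*m + 10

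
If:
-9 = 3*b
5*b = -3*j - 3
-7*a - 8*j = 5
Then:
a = -37/7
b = -3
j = 4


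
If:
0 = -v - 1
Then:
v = -1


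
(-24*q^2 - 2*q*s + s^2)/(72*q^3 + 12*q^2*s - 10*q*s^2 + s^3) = (-4*q - s)/(12*q^2 + 4*q*s - s^2)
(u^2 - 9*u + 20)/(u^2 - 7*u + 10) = (u - 4)/(u - 2)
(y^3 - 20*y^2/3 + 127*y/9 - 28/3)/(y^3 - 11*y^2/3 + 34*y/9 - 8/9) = (3*y^2 - 16*y + 21)/(3*y^2 - 7*y + 2)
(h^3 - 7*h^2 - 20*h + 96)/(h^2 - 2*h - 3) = (h^2 - 4*h - 32)/(h + 1)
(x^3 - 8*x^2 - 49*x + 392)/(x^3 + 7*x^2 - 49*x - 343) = (x - 8)/(x + 7)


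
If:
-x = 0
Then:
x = 0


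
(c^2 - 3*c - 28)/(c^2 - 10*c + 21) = (c + 4)/(c - 3)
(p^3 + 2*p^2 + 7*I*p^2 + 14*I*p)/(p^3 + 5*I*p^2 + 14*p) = (p + 2)/(p - 2*I)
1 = 1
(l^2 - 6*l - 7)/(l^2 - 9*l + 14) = (l + 1)/(l - 2)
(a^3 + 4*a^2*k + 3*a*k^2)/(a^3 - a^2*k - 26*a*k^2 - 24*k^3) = a*(a + 3*k)/(a^2 - 2*a*k - 24*k^2)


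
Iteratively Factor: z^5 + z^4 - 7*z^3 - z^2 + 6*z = (z - 2)*(z^4 + 3*z^3 - z^2 - 3*z) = (z - 2)*(z + 1)*(z^3 + 2*z^2 - 3*z) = (z - 2)*(z - 1)*(z + 1)*(z^2 + 3*z) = (z - 2)*(z - 1)*(z + 1)*(z + 3)*(z)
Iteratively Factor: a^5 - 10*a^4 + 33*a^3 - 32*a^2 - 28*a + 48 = (a + 1)*(a^4 - 11*a^3 + 44*a^2 - 76*a + 48) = (a - 3)*(a + 1)*(a^3 - 8*a^2 + 20*a - 16) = (a - 4)*(a - 3)*(a + 1)*(a^2 - 4*a + 4) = (a - 4)*(a - 3)*(a - 2)*(a + 1)*(a - 2)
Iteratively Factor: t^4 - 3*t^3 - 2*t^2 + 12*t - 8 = (t + 2)*(t^3 - 5*t^2 + 8*t - 4) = (t - 2)*(t + 2)*(t^2 - 3*t + 2) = (t - 2)*(t - 1)*(t + 2)*(t - 2)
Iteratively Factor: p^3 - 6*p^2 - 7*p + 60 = (p + 3)*(p^2 - 9*p + 20) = (p - 5)*(p + 3)*(p - 4)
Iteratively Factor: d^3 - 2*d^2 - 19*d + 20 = (d - 5)*(d^2 + 3*d - 4) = (d - 5)*(d + 4)*(d - 1)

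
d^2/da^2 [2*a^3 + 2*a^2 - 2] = 12*a + 4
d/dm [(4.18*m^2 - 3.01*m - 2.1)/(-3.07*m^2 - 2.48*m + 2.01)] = (-19.6071*m^2 + 3.9096*m - 11.2581)/(9.4249*m^4 + 15.2272*m^3 - 6.191*m^2 - 9.9696*m + 4.0401)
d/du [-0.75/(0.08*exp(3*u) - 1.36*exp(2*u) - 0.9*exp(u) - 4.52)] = (0.18*exp(2*u) - 2.04*exp(u) - 0.675)*exp(u)/(-0.08*exp(3*u) + 1.36*exp(2*u) + 0.9*exp(u) + 4.52)^2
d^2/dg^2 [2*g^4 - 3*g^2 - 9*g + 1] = 24*g^2 - 6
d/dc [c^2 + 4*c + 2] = 2*c + 4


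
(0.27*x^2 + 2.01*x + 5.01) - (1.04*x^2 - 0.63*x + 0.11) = -0.77*x^2 + 2.64*x + 4.9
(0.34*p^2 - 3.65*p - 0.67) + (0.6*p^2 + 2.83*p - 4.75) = 0.94*p^2 - 0.82*p - 5.42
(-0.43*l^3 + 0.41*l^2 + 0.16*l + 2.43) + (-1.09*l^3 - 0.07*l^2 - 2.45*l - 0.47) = -1.52*l^3 + 0.34*l^2 - 2.29*l + 1.96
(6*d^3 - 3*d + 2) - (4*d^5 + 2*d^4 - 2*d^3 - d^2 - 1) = -4*d^5 - 2*d^4 + 8*d^3 + d^2 - 3*d + 3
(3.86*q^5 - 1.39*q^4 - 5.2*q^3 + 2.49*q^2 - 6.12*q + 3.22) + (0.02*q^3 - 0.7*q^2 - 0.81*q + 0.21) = 3.86*q^5 - 1.39*q^4 - 5.18*q^3 + 1.79*q^2 - 6.93*q + 3.43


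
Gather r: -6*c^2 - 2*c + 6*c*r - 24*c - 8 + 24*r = -6*c^2 - 26*c + r*(6*c + 24) - 8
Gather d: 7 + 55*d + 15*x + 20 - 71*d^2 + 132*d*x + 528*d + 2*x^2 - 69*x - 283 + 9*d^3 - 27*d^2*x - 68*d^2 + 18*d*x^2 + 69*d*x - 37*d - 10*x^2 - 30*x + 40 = 9*d^3 + d^2*(-27*x - 139) + d*(18*x^2 + 201*x + 546) - 8*x^2 - 84*x - 216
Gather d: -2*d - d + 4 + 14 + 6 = 24 - 3*d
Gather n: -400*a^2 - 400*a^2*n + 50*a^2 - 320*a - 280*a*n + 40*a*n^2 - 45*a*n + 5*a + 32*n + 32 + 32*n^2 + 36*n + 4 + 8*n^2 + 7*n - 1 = -350*a^2 - 315*a + n^2*(40*a + 40) + n*(-400*a^2 - 325*a + 75) + 35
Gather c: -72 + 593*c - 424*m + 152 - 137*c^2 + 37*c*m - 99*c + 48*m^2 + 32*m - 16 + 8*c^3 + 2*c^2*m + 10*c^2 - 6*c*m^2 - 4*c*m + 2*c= 8*c^3 + c^2*(2*m - 127) + c*(-6*m^2 + 33*m + 496) + 48*m^2 - 392*m + 64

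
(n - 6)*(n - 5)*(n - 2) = n^3 - 13*n^2 + 52*n - 60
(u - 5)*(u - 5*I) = u^2 - 5*u - 5*I*u + 25*I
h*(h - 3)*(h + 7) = h^3 + 4*h^2 - 21*h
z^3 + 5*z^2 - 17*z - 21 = (z - 3)*(z + 1)*(z + 7)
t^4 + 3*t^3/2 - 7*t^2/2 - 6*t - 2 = (t - 2)*(t + 1/2)*(t + 1)*(t + 2)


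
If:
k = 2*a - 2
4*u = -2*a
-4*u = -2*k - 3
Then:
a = 1/6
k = -5/3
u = -1/12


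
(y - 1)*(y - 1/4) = y^2 - 5*y/4 + 1/4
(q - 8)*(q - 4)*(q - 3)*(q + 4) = q^4 - 11*q^3 + 8*q^2 + 176*q - 384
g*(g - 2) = g^2 - 2*g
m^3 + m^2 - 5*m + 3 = (m - 1)^2*(m + 3)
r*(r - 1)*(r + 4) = r^3 + 3*r^2 - 4*r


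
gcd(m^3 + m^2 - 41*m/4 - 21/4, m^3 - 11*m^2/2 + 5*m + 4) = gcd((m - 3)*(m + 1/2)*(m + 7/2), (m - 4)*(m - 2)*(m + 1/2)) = m + 1/2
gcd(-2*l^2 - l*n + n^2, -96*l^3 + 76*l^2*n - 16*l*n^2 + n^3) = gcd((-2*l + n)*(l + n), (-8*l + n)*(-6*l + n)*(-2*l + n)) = 2*l - n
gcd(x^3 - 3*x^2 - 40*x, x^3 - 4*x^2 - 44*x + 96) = x - 8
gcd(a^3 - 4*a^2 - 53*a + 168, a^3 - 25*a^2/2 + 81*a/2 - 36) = a^2 - 11*a + 24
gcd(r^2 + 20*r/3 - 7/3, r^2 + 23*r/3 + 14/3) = r + 7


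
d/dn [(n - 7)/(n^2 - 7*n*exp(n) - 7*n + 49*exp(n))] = (7*exp(n) - 1)/(n^2 - 14*n*exp(n) + 49*exp(2*n))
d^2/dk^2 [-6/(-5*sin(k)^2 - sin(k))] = 6*(-100*sin(k) - 15 + 149/sin(k) + 30/sin(k)^2 + 2/sin(k)^3)/(5*sin(k) + 1)^3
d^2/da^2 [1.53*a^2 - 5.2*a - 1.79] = 3.06000000000000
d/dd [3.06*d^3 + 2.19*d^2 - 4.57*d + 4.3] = 9.18*d^2 + 4.38*d - 4.57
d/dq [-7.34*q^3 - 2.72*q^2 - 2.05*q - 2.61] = -22.02*q^2 - 5.44*q - 2.05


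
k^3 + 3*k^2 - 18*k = k*(k - 3)*(k + 6)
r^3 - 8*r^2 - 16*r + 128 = (r - 8)*(r - 4)*(r + 4)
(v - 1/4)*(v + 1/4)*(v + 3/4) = v^3 + 3*v^2/4 - v/16 - 3/64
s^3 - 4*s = s*(s - 2)*(s + 2)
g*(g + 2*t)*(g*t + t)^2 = g^4*t^2 + 2*g^3*t^3 + 2*g^3*t^2 + 4*g^2*t^3 + g^2*t^2 + 2*g*t^3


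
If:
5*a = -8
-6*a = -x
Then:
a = -8/5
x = -48/5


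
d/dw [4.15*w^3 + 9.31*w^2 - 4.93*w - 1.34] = 12.45*w^2 + 18.62*w - 4.93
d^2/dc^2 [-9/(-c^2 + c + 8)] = 18*(c^2 - c - (2*c - 1)^2 - 8)/(-c^2 + c + 8)^3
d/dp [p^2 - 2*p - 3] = 2*p - 2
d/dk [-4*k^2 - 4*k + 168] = -8*k - 4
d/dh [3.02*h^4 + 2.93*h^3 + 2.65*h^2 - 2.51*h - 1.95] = 12.08*h^3 + 8.79*h^2 + 5.3*h - 2.51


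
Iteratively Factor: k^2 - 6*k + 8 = (k - 2)*(k - 4)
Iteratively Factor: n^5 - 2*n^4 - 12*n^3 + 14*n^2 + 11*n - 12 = (n - 1)*(n^4 - n^3 - 13*n^2 + n + 12) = (n - 1)*(n + 3)*(n^3 - 4*n^2 - n + 4) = (n - 1)*(n + 1)*(n + 3)*(n^2 - 5*n + 4) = (n - 4)*(n - 1)*(n + 1)*(n + 3)*(n - 1)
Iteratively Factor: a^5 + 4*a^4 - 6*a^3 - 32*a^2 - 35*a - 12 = (a + 1)*(a^4 + 3*a^3 - 9*a^2 - 23*a - 12) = (a - 3)*(a + 1)*(a^3 + 6*a^2 + 9*a + 4) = (a - 3)*(a + 1)^2*(a^2 + 5*a + 4) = (a - 3)*(a + 1)^2*(a + 4)*(a + 1)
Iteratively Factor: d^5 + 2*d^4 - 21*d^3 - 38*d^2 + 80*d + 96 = (d + 1)*(d^4 + d^3 - 22*d^2 - 16*d + 96) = (d + 1)*(d + 4)*(d^3 - 3*d^2 - 10*d + 24) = (d + 1)*(d + 3)*(d + 4)*(d^2 - 6*d + 8) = (d - 2)*(d + 1)*(d + 3)*(d + 4)*(d - 4)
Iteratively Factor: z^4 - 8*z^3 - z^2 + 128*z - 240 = (z - 5)*(z^3 - 3*z^2 - 16*z + 48) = (z - 5)*(z - 4)*(z^2 + z - 12) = (z - 5)*(z - 4)*(z - 3)*(z + 4)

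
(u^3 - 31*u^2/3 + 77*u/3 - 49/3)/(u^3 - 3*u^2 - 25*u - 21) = (3*u^2 - 10*u + 7)/(3*(u^2 + 4*u + 3))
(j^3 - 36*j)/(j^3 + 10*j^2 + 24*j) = (j - 6)/(j + 4)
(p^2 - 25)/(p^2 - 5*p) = (p + 5)/p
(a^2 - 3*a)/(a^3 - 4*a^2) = (a - 3)/(a*(a - 4))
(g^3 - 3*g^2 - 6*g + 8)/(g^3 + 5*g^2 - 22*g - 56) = (g - 1)/(g + 7)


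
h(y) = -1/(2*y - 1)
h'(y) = 2/(2*y - 1)^2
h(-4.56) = 0.10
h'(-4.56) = 0.02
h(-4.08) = 0.11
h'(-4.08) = 0.02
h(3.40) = -0.17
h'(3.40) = 0.06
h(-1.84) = 0.21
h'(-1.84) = 0.09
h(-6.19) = 0.07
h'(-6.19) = 0.01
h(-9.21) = 0.05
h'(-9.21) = 0.01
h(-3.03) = 0.14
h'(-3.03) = 0.04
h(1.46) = -0.52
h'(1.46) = 0.54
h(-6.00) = 0.08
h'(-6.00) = 0.01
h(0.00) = 1.00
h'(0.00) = 2.00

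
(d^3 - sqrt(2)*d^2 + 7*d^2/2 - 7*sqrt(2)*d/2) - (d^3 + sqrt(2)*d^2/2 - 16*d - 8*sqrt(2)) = -3*sqrt(2)*d^2/2 + 7*d^2/2 - 7*sqrt(2)*d/2 + 16*d + 8*sqrt(2)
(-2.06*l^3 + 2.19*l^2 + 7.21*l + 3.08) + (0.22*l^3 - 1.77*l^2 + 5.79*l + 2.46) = -1.84*l^3 + 0.42*l^2 + 13.0*l + 5.54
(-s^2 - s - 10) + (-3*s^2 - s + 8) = -4*s^2 - 2*s - 2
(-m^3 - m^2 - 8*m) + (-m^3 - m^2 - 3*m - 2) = -2*m^3 - 2*m^2 - 11*m - 2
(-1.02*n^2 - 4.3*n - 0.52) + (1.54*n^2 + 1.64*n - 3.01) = 0.52*n^2 - 2.66*n - 3.53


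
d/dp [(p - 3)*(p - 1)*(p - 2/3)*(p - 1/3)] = 4*p^3 - 15*p^2 + 130*p/9 - 35/9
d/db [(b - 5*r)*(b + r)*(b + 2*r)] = 3*b^2 - 4*b*r - 13*r^2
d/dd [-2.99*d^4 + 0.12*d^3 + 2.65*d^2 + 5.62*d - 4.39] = -11.96*d^3 + 0.36*d^2 + 5.3*d + 5.62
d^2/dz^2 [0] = 0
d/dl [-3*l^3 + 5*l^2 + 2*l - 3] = -9*l^2 + 10*l + 2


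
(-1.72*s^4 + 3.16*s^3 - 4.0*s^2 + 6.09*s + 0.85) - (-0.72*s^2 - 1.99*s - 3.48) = -1.72*s^4 + 3.16*s^3 - 3.28*s^2 + 8.08*s + 4.33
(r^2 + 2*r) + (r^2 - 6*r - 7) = 2*r^2 - 4*r - 7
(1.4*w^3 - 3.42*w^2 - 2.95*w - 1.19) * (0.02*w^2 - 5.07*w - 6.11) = 0.028*w^5 - 7.1664*w^4 + 8.7264*w^3 + 35.8289*w^2 + 24.0578*w + 7.2709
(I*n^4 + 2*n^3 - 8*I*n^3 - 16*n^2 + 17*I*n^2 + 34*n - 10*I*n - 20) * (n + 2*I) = I*n^5 - 8*I*n^4 + 21*I*n^3 - 42*I*n^2 + 68*I*n - 40*I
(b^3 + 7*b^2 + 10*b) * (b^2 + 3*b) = b^5 + 10*b^4 + 31*b^3 + 30*b^2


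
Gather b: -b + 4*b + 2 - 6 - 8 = 3*b - 12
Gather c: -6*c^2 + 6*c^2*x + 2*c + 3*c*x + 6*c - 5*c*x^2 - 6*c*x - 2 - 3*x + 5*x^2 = c^2*(6*x - 6) + c*(-5*x^2 - 3*x + 8) + 5*x^2 - 3*x - 2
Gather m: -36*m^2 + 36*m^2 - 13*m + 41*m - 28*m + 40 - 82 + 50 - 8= 0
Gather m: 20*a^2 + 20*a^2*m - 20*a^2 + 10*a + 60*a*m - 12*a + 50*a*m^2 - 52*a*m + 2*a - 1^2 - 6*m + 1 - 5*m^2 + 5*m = m^2*(50*a - 5) + m*(20*a^2 + 8*a - 1)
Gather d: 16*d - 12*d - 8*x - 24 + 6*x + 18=4*d - 2*x - 6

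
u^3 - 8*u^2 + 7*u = u*(u - 7)*(u - 1)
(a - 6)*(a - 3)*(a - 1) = a^3 - 10*a^2 + 27*a - 18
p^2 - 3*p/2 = p*(p - 3/2)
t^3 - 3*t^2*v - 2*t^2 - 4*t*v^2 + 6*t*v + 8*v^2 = (t - 2)*(t - 4*v)*(t + v)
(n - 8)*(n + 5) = n^2 - 3*n - 40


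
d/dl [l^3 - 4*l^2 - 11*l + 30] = 3*l^2 - 8*l - 11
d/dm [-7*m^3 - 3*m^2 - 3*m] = -21*m^2 - 6*m - 3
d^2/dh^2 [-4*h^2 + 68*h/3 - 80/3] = -8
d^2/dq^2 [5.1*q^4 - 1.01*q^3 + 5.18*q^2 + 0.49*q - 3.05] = 61.2*q^2 - 6.06*q + 10.36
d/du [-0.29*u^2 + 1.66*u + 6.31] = 1.66 - 0.58*u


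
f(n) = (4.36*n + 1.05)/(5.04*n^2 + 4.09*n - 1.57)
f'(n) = (-10.08*n - 4.09)*(4.36*n + 1.05)/(5.04*n^2 + 4.09*n - 1.57)^2 + 4.36/(5.04*n^2 + 4.09*n - 1.57)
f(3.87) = 0.20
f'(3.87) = -0.05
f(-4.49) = -0.23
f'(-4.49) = -0.06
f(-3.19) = -0.35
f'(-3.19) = -0.15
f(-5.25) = -0.19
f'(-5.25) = -0.04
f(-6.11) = -0.16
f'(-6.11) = -0.03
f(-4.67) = -0.22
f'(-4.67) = -0.06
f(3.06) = 0.25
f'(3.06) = -0.07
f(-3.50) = -0.31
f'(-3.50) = -0.12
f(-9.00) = -0.10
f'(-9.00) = -0.01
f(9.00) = 0.09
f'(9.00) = -0.01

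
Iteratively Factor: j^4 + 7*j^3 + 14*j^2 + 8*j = (j + 2)*(j^3 + 5*j^2 + 4*j) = (j + 2)*(j + 4)*(j^2 + j) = (j + 1)*(j + 2)*(j + 4)*(j)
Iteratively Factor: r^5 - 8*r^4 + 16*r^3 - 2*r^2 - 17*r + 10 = (r - 5)*(r^4 - 3*r^3 + r^2 + 3*r - 2) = (r - 5)*(r - 1)*(r^3 - 2*r^2 - r + 2) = (r - 5)*(r - 1)^2*(r^2 - r - 2) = (r - 5)*(r - 1)^2*(r + 1)*(r - 2)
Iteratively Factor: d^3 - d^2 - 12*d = (d)*(d^2 - d - 12) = d*(d - 4)*(d + 3)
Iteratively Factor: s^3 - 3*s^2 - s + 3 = (s - 1)*(s^2 - 2*s - 3) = (s - 1)*(s + 1)*(s - 3)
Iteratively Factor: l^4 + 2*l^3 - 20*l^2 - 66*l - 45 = (l + 1)*(l^3 + l^2 - 21*l - 45) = (l - 5)*(l + 1)*(l^2 + 6*l + 9) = (l - 5)*(l + 1)*(l + 3)*(l + 3)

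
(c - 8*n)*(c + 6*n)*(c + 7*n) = c^3 + 5*c^2*n - 62*c*n^2 - 336*n^3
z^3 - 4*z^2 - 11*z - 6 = (z - 6)*(z + 1)^2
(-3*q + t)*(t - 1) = -3*q*t + 3*q + t^2 - t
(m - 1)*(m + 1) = m^2 - 1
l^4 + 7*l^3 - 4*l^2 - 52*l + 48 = (l - 2)*(l - 1)*(l + 4)*(l + 6)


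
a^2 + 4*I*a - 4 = (a + 2*I)^2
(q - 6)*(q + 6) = q^2 - 36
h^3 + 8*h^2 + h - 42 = (h - 2)*(h + 3)*(h + 7)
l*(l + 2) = l^2 + 2*l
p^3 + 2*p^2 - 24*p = p*(p - 4)*(p + 6)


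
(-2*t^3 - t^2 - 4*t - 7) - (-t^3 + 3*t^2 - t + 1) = -t^3 - 4*t^2 - 3*t - 8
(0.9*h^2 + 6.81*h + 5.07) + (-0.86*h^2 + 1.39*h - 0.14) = 0.04*h^2 + 8.2*h + 4.93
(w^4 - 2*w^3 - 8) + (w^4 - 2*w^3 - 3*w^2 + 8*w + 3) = 2*w^4 - 4*w^3 - 3*w^2 + 8*w - 5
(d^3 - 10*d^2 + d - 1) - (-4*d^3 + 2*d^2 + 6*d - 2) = 5*d^3 - 12*d^2 - 5*d + 1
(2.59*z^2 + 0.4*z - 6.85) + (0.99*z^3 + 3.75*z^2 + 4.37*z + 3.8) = 0.99*z^3 + 6.34*z^2 + 4.77*z - 3.05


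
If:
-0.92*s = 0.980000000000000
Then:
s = -1.07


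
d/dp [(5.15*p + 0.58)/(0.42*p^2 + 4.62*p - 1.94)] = (2.163*p^2 + 23.793*p - (0.84*p + 4.62)*(5.15*p + 0.58) - 9.991)/(0.42*p^2 + 4.62*p - 1.94)^2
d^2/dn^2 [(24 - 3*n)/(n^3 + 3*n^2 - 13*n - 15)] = 6*(-(n - 8)*(3*n^2 + 6*n - 13)^2 + (3*n^2 + 6*n + 3*(n - 8)*(n + 1) - 13)*(n^3 + 3*n^2 - 13*n - 15))/(n^3 + 3*n^2 - 13*n - 15)^3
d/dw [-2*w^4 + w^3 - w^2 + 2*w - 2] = -8*w^3 + 3*w^2 - 2*w + 2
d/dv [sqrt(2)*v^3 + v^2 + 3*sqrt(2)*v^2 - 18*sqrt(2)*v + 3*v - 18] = 3*sqrt(2)*v^2 + 2*v + 6*sqrt(2)*v - 18*sqrt(2) + 3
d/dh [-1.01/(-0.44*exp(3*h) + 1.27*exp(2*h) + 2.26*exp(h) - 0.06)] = (-1.3332*exp(2*h) + 2.5654*exp(h) + 2.2826)*exp(h)/(0.44*exp(3*h) - 1.27*exp(2*h) - 2.26*exp(h) + 0.06)^2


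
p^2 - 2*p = p*(p - 2)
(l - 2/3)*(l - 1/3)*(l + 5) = l^3 + 4*l^2 - 43*l/9 + 10/9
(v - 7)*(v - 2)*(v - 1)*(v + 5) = v^4 - 5*v^3 - 27*v^2 + 101*v - 70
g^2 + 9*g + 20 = (g + 4)*(g + 5)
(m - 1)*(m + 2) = m^2 + m - 2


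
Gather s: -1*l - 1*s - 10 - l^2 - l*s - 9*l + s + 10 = -l^2 - l*s - 10*l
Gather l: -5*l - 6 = -5*l - 6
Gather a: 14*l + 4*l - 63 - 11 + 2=18*l - 72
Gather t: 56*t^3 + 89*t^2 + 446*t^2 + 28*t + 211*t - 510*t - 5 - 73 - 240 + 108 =56*t^3 + 535*t^2 - 271*t - 210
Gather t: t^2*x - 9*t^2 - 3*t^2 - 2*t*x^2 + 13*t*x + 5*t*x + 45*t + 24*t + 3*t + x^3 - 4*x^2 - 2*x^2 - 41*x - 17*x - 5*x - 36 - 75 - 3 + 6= t^2*(x - 12) + t*(-2*x^2 + 18*x + 72) + x^3 - 6*x^2 - 63*x - 108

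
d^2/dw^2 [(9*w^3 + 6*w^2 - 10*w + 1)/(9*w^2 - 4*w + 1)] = 18*(-59*w^3 - 3*w^2 + 21*w - 3)/(729*w^6 - 972*w^5 + 675*w^4 - 280*w^3 + 75*w^2 - 12*w + 1)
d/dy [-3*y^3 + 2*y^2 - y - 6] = -9*y^2 + 4*y - 1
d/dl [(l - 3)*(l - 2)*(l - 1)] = 3*l^2 - 12*l + 11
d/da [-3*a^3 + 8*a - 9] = 8 - 9*a^2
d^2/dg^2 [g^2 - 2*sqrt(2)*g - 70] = 2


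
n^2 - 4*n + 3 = (n - 3)*(n - 1)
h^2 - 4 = (h - 2)*(h + 2)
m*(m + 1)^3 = m^4 + 3*m^3 + 3*m^2 + m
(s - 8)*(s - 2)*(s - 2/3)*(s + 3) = s^4 - 23*s^3/3 - 28*s^2/3 + 172*s/3 - 32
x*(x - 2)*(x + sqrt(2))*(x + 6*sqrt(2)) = x^4 - 2*x^3 + 7*sqrt(2)*x^3 - 14*sqrt(2)*x^2 + 12*x^2 - 24*x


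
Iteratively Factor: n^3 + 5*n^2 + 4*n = (n + 4)*(n^2 + n) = (n + 1)*(n + 4)*(n)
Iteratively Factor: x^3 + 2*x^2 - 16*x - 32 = (x - 4)*(x^2 + 6*x + 8) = (x - 4)*(x + 2)*(x + 4)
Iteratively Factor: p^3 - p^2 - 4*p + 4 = (p - 1)*(p^2 - 4) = (p - 1)*(p + 2)*(p - 2)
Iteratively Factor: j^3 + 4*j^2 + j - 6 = (j + 3)*(j^2 + j - 2) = (j - 1)*(j + 3)*(j + 2)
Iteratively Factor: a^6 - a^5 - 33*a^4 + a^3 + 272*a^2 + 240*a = (a + 4)*(a^5 - 5*a^4 - 13*a^3 + 53*a^2 + 60*a) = (a - 5)*(a + 4)*(a^4 - 13*a^2 - 12*a) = (a - 5)*(a + 1)*(a + 4)*(a^3 - a^2 - 12*a) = a*(a - 5)*(a + 1)*(a + 4)*(a^2 - a - 12) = a*(a - 5)*(a - 4)*(a + 1)*(a + 4)*(a + 3)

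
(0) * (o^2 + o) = 0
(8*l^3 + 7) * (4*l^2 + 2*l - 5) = 32*l^5 + 16*l^4 - 40*l^3 + 28*l^2 + 14*l - 35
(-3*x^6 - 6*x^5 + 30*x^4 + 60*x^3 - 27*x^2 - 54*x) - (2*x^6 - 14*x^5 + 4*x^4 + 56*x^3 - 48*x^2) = -5*x^6 + 8*x^5 + 26*x^4 + 4*x^3 + 21*x^2 - 54*x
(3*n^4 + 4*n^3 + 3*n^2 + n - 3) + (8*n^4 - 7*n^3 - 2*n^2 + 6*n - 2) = 11*n^4 - 3*n^3 + n^2 + 7*n - 5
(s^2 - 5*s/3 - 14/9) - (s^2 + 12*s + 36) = -41*s/3 - 338/9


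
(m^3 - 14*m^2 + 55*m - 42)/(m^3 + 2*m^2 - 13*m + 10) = (m^2 - 13*m + 42)/(m^2 + 3*m - 10)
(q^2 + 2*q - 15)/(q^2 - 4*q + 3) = (q + 5)/(q - 1)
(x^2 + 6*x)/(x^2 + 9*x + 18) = x/(x + 3)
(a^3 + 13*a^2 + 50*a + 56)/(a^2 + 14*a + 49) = (a^2 + 6*a + 8)/(a + 7)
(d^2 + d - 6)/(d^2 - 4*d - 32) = (-d^2 - d + 6)/(-d^2 + 4*d + 32)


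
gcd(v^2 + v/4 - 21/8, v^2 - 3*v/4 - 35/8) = v + 7/4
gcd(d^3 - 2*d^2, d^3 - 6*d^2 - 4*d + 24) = d - 2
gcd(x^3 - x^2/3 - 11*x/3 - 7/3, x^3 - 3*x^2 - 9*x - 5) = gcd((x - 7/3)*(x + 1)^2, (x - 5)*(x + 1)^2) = x^2 + 2*x + 1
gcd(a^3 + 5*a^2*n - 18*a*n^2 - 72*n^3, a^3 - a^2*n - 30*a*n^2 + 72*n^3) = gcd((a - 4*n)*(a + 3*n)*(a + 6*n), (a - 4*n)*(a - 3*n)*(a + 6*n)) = a^2 + 2*a*n - 24*n^2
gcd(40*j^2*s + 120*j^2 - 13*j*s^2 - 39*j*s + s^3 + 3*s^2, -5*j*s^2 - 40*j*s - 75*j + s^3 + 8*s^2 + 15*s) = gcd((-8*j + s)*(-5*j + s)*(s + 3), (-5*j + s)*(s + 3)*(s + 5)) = -5*j*s - 15*j + s^2 + 3*s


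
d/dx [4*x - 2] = 4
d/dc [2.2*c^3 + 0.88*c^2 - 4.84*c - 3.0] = 6.6*c^2 + 1.76*c - 4.84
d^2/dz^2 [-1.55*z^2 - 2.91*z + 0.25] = -3.10000000000000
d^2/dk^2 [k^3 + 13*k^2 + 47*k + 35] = 6*k + 26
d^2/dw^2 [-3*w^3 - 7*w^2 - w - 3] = -18*w - 14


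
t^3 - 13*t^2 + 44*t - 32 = (t - 8)*(t - 4)*(t - 1)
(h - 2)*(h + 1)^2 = h^3 - 3*h - 2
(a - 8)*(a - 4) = a^2 - 12*a + 32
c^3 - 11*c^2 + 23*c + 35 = (c - 7)*(c - 5)*(c + 1)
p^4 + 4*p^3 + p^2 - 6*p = p*(p - 1)*(p + 2)*(p + 3)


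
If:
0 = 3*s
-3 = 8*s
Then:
No Solution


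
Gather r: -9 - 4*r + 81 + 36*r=32*r + 72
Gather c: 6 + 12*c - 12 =12*c - 6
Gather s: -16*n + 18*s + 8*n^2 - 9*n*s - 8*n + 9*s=8*n^2 - 24*n + s*(27 - 9*n)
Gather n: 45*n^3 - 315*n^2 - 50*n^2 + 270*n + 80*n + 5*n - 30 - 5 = 45*n^3 - 365*n^2 + 355*n - 35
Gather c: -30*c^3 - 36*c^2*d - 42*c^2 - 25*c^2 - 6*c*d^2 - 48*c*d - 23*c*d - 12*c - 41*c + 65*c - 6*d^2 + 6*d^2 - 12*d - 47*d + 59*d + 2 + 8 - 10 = -30*c^3 + c^2*(-36*d - 67) + c*(-6*d^2 - 71*d + 12)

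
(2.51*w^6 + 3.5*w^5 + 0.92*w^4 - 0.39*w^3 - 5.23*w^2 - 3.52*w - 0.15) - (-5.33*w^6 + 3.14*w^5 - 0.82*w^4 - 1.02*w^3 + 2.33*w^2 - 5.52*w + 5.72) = 7.84*w^6 + 0.36*w^5 + 1.74*w^4 + 0.63*w^3 - 7.56*w^2 + 2.0*w - 5.87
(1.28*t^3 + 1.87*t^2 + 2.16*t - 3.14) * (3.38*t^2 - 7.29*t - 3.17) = 4.3264*t^5 - 3.0106*t^4 - 10.3891*t^3 - 32.2875*t^2 + 16.0434*t + 9.9538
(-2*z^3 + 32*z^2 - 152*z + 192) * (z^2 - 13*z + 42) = -2*z^5 + 58*z^4 - 652*z^3 + 3512*z^2 - 8880*z + 8064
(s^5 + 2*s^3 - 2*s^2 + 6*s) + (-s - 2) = s^5 + 2*s^3 - 2*s^2 + 5*s - 2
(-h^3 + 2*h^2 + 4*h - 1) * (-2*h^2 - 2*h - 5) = 2*h^5 - 2*h^4 - 7*h^3 - 16*h^2 - 18*h + 5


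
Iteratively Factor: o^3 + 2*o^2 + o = (o + 1)*(o^2 + o) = (o + 1)^2*(o)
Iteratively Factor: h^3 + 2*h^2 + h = (h)*(h^2 + 2*h + 1) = h*(h + 1)*(h + 1)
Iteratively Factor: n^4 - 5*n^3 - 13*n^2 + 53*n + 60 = (n + 3)*(n^3 - 8*n^2 + 11*n + 20) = (n - 5)*(n + 3)*(n^2 - 3*n - 4) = (n - 5)*(n - 4)*(n + 3)*(n + 1)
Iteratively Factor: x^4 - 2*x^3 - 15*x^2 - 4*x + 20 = (x + 2)*(x^3 - 4*x^2 - 7*x + 10) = (x - 5)*(x + 2)*(x^2 + x - 2) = (x - 5)*(x - 1)*(x + 2)*(x + 2)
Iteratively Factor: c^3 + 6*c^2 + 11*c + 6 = (c + 1)*(c^2 + 5*c + 6) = (c + 1)*(c + 3)*(c + 2)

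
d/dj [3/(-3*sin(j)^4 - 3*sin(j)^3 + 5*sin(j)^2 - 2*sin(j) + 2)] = 3*(12*sin(j)^3 + 9*sin(j)^2 - 10*sin(j) + 2)*cos(j)/(3*sin(j)^4 + 3*sin(j)^3 - 5*sin(j)^2 + 2*sin(j) - 2)^2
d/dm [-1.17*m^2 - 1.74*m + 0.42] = -2.34*m - 1.74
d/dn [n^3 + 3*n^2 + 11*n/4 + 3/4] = 3*n^2 + 6*n + 11/4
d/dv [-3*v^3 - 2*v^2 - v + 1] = -9*v^2 - 4*v - 1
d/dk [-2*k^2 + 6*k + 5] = 6 - 4*k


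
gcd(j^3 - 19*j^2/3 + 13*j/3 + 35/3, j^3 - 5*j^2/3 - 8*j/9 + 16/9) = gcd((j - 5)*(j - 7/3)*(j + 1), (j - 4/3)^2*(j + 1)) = j + 1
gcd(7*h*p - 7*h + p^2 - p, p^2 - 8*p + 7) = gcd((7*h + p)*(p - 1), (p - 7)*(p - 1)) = p - 1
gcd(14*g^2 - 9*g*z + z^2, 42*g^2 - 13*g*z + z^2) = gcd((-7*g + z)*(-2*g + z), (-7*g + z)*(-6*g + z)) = -7*g + z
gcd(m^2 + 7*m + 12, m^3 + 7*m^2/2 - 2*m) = m + 4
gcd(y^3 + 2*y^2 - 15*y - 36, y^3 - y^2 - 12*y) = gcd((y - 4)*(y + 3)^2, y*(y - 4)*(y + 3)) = y^2 - y - 12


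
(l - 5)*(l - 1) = l^2 - 6*l + 5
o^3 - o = o*(o - 1)*(o + 1)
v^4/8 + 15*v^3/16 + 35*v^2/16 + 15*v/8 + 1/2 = (v/4 + 1)*(v/2 + 1/4)*(v + 1)*(v + 2)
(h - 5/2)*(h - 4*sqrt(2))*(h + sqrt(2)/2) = h^3 - 7*sqrt(2)*h^2/2 - 5*h^2/2 - 4*h + 35*sqrt(2)*h/4 + 10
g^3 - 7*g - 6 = (g - 3)*(g + 1)*(g + 2)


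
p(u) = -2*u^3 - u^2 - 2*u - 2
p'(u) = -6*u^2 - 2*u - 2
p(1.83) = -21.27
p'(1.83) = -25.75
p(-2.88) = 43.24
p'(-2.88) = -46.01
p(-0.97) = 0.82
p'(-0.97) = -5.71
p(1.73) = -18.81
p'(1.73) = -23.42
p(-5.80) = 366.18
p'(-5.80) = -192.24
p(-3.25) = 62.59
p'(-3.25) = -58.88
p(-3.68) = 91.49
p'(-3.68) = -75.89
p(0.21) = -2.48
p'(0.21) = -2.68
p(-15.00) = 6553.00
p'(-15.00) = -1322.00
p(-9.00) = 1393.00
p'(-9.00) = -470.00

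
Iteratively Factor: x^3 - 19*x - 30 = (x + 2)*(x^2 - 2*x - 15) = (x + 2)*(x + 3)*(x - 5)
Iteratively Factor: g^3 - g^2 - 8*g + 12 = (g + 3)*(g^2 - 4*g + 4) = (g - 2)*(g + 3)*(g - 2)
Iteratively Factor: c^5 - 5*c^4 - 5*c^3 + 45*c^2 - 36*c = (c - 3)*(c^4 - 2*c^3 - 11*c^2 + 12*c) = c*(c - 3)*(c^3 - 2*c^2 - 11*c + 12) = c*(c - 3)*(c + 3)*(c^2 - 5*c + 4) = c*(c - 3)*(c - 1)*(c + 3)*(c - 4)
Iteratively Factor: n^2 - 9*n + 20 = (n - 4)*(n - 5)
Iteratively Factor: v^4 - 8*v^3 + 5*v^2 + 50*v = (v - 5)*(v^3 - 3*v^2 - 10*v) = (v - 5)*(v + 2)*(v^2 - 5*v) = (v - 5)^2*(v + 2)*(v)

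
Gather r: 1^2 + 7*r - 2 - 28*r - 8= -21*r - 9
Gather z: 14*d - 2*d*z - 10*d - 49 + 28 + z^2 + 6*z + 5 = 4*d + z^2 + z*(6 - 2*d) - 16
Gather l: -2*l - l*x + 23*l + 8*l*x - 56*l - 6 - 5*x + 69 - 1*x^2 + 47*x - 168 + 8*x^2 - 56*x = l*(7*x - 35) + 7*x^2 - 14*x - 105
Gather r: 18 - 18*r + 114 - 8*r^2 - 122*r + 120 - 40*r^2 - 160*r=-48*r^2 - 300*r + 252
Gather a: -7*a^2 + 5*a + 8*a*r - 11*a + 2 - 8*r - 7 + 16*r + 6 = -7*a^2 + a*(8*r - 6) + 8*r + 1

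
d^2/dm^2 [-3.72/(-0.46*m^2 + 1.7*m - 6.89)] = (-1.574304*m^2 + 5.81808*m + 3.72*(0.92*m - 1.7)*(1.84*m - 3.4) - 23.580336)/(0.46*m^2 - 1.7*m + 6.89)^3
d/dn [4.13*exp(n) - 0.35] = 4.13*exp(n)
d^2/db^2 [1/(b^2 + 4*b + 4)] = 6/(b^4 + 8*b^3 + 24*b^2 + 32*b + 16)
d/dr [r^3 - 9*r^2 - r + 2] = 3*r^2 - 18*r - 1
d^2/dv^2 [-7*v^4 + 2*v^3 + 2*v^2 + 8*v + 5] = -84*v^2 + 12*v + 4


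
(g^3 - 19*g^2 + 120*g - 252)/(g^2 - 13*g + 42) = g - 6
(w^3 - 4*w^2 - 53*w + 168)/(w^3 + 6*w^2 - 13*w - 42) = (w - 8)/(w + 2)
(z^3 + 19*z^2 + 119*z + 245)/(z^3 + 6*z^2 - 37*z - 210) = (z + 7)/(z - 6)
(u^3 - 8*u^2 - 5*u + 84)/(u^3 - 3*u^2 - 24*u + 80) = (u^2 - 4*u - 21)/(u^2 + u - 20)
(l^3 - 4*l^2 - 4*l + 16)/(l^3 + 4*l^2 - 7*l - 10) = (l^2 - 2*l - 8)/(l^2 + 6*l + 5)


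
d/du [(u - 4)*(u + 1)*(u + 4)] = 3*u^2 + 2*u - 16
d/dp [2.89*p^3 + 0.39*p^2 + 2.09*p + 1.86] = 8.67*p^2 + 0.78*p + 2.09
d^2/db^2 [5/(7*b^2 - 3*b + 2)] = 10*(-49*b^2 + 21*b + (14*b - 3)^2 - 14)/(7*b^2 - 3*b + 2)^3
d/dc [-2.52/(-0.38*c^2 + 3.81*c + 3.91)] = (9.6012 - 1.9152*c)/(-0.38*c^2 + 3.81*c + 3.91)^2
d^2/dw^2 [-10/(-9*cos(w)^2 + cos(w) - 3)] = 10*(324*sin(w)^4 - 55*sin(w)^2 + 147*cos(w)/4 - 27*cos(3*w)/4 - 217)/(9*sin(w)^2 + cos(w) - 12)^3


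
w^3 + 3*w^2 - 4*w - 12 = (w - 2)*(w + 2)*(w + 3)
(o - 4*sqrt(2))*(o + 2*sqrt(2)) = o^2 - 2*sqrt(2)*o - 16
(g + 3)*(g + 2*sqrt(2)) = g^2 + 2*sqrt(2)*g + 3*g + 6*sqrt(2)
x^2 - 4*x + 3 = (x - 3)*(x - 1)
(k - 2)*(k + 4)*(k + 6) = k^3 + 8*k^2 + 4*k - 48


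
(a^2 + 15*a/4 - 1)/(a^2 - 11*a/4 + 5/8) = 2*(a + 4)/(2*a - 5)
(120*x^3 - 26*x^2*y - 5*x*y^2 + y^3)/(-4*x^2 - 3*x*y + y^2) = (-30*x^2 - x*y + y^2)/(x + y)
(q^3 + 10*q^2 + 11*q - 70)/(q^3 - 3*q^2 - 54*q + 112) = (q + 5)/(q - 8)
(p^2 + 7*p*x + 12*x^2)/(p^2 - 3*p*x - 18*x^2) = (-p - 4*x)/(-p + 6*x)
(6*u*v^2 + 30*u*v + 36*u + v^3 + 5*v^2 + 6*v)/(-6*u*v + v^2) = (-6*u*v^2 - 30*u*v - 36*u - v^3 - 5*v^2 - 6*v)/(v*(6*u - v))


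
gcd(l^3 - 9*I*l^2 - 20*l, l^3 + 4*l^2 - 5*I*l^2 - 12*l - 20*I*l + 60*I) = l - 5*I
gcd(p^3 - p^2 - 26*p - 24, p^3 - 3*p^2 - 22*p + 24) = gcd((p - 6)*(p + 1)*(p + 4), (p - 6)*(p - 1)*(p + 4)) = p^2 - 2*p - 24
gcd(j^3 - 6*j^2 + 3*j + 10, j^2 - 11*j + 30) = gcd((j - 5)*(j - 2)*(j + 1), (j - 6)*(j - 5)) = j - 5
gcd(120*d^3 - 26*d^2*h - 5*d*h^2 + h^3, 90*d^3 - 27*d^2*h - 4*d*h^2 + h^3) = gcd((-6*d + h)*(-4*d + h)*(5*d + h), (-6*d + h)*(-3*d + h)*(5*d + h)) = 30*d^2 + d*h - h^2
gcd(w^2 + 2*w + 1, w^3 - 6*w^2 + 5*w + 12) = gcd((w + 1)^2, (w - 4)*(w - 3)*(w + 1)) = w + 1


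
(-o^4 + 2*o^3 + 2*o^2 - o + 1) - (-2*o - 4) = -o^4 + 2*o^3 + 2*o^2 + o + 5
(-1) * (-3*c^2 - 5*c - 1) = 3*c^2 + 5*c + 1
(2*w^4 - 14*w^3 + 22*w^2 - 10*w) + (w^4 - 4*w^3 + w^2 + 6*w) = 3*w^4 - 18*w^3 + 23*w^2 - 4*w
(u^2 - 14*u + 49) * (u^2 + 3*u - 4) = u^4 - 11*u^3 + 3*u^2 + 203*u - 196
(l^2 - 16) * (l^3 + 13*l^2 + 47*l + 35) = l^5 + 13*l^4 + 31*l^3 - 173*l^2 - 752*l - 560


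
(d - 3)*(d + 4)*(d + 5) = d^3 + 6*d^2 - 7*d - 60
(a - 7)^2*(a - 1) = a^3 - 15*a^2 + 63*a - 49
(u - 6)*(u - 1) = u^2 - 7*u + 6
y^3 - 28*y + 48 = (y - 4)*(y - 2)*(y + 6)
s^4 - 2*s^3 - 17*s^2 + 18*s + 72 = (s - 4)*(s - 3)*(s + 2)*(s + 3)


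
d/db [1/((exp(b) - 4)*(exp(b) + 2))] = 2*(1 - exp(b))*exp(b)/(exp(4*b) - 4*exp(3*b) - 12*exp(2*b) + 32*exp(b) + 64)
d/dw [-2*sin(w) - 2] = -2*cos(w)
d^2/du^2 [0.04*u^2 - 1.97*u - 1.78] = 0.0800000000000000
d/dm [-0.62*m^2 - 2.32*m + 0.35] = -1.24*m - 2.32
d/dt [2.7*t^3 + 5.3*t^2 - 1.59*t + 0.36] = 8.1*t^2 + 10.6*t - 1.59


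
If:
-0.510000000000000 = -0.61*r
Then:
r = 0.84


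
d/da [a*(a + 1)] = 2*a + 1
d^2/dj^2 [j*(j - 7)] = 2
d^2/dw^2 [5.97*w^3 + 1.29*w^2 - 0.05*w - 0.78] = 35.82*w + 2.58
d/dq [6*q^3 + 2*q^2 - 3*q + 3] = 18*q^2 + 4*q - 3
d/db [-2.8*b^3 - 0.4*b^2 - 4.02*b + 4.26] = -8.4*b^2 - 0.8*b - 4.02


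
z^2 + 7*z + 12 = (z + 3)*(z + 4)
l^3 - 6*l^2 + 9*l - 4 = (l - 4)*(l - 1)^2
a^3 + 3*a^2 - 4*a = a*(a - 1)*(a + 4)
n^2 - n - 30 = (n - 6)*(n + 5)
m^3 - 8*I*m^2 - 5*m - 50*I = (m - 5*I)^2*(m + 2*I)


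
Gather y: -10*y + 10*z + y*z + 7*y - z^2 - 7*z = y*(z - 3) - z^2 + 3*z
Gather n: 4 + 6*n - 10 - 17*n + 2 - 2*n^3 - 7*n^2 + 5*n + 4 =-2*n^3 - 7*n^2 - 6*n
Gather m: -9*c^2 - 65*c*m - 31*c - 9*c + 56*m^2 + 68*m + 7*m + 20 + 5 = -9*c^2 - 40*c + 56*m^2 + m*(75 - 65*c) + 25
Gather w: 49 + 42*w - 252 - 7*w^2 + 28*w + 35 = -7*w^2 + 70*w - 168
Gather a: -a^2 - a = -a^2 - a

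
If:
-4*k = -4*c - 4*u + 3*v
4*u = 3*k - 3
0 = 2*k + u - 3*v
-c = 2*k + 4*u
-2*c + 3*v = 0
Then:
No Solution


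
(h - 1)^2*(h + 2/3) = h^3 - 4*h^2/3 - h/3 + 2/3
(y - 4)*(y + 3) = y^2 - y - 12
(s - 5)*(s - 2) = s^2 - 7*s + 10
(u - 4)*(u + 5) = u^2 + u - 20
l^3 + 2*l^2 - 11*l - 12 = (l - 3)*(l + 1)*(l + 4)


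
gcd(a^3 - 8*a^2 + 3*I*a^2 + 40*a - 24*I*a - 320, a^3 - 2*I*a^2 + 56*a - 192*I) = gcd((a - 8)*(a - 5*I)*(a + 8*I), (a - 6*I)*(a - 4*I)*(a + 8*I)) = a + 8*I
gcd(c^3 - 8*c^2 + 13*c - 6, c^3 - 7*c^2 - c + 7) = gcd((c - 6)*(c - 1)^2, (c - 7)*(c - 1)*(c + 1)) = c - 1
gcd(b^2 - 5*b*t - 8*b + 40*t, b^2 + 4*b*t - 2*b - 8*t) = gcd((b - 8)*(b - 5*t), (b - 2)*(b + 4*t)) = 1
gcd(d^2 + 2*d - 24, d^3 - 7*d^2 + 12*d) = d - 4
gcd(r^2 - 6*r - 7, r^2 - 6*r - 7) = r^2 - 6*r - 7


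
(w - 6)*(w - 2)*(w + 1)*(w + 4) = w^4 - 3*w^3 - 24*w^2 + 28*w + 48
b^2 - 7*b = b*(b - 7)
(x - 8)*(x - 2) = x^2 - 10*x + 16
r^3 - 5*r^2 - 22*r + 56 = (r - 7)*(r - 2)*(r + 4)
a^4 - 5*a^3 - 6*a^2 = a^2*(a - 6)*(a + 1)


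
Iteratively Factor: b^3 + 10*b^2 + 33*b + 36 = (b + 4)*(b^2 + 6*b + 9) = (b + 3)*(b + 4)*(b + 3)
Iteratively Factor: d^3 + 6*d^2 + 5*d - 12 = (d + 4)*(d^2 + 2*d - 3) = (d + 3)*(d + 4)*(d - 1)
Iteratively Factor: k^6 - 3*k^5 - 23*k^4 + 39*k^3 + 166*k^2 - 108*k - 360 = (k + 3)*(k^5 - 6*k^4 - 5*k^3 + 54*k^2 + 4*k - 120) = (k - 5)*(k + 3)*(k^4 - k^3 - 10*k^2 + 4*k + 24) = (k - 5)*(k + 2)*(k + 3)*(k^3 - 3*k^2 - 4*k + 12) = (k - 5)*(k + 2)^2*(k + 3)*(k^2 - 5*k + 6) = (k - 5)*(k - 2)*(k + 2)^2*(k + 3)*(k - 3)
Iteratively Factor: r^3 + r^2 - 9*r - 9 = (r - 3)*(r^2 + 4*r + 3) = (r - 3)*(r + 3)*(r + 1)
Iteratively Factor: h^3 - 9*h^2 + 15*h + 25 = (h + 1)*(h^2 - 10*h + 25) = (h - 5)*(h + 1)*(h - 5)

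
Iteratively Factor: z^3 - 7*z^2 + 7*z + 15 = (z + 1)*(z^2 - 8*z + 15) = (z - 3)*(z + 1)*(z - 5)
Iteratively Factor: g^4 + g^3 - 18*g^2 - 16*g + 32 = (g + 4)*(g^3 - 3*g^2 - 6*g + 8) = (g + 2)*(g + 4)*(g^2 - 5*g + 4) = (g - 1)*(g + 2)*(g + 4)*(g - 4)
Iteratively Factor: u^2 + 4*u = (u + 4)*(u)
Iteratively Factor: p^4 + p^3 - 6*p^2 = (p)*(p^3 + p^2 - 6*p) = p*(p + 3)*(p^2 - 2*p) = p*(p - 2)*(p + 3)*(p)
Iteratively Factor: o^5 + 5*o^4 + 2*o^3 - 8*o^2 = (o)*(o^4 + 5*o^3 + 2*o^2 - 8*o) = o*(o + 2)*(o^3 + 3*o^2 - 4*o) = o^2*(o + 2)*(o^2 + 3*o - 4) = o^2*(o - 1)*(o + 2)*(o + 4)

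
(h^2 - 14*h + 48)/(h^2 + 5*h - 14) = (h^2 - 14*h + 48)/(h^2 + 5*h - 14)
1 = 1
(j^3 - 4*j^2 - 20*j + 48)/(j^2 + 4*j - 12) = (j^2 - 2*j - 24)/(j + 6)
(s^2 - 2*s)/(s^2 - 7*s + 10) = s/(s - 5)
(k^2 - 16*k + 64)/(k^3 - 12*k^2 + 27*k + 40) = (k - 8)/(k^2 - 4*k - 5)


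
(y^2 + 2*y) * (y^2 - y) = y^4 + y^3 - 2*y^2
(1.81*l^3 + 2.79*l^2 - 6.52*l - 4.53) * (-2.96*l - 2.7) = -5.3576*l^4 - 13.1454*l^3 + 11.7662*l^2 + 31.0128*l + 12.231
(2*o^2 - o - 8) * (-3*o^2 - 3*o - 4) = -6*o^4 - 3*o^3 + 19*o^2 + 28*o + 32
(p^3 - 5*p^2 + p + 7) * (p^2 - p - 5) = p^5 - 6*p^4 + p^3 + 31*p^2 - 12*p - 35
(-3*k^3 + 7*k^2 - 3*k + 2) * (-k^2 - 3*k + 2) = 3*k^5 + 2*k^4 - 24*k^3 + 21*k^2 - 12*k + 4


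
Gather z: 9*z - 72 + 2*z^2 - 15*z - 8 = 2*z^2 - 6*z - 80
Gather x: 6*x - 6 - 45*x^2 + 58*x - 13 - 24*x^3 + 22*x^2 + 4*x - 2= -24*x^3 - 23*x^2 + 68*x - 21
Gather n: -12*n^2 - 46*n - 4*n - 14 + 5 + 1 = -12*n^2 - 50*n - 8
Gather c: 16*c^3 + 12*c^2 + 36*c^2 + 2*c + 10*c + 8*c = 16*c^3 + 48*c^2 + 20*c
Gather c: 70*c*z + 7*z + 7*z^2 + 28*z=70*c*z + 7*z^2 + 35*z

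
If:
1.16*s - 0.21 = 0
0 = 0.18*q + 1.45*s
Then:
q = -1.46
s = 0.18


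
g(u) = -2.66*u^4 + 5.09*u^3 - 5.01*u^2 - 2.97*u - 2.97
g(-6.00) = -4712.31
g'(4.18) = -555.14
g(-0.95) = -11.20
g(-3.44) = -631.73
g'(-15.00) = 39493.08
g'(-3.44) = 645.33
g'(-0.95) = 29.45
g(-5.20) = -2783.58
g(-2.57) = -230.87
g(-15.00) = -152926.92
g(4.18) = -543.23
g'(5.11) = -1075.17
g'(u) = -10.64*u^3 + 15.27*u^2 - 10.02*u - 2.97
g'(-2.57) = 304.25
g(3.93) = -417.60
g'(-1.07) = 38.27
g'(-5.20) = 1958.10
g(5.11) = -1283.49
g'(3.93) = -452.34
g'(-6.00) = 2905.11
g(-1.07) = -15.25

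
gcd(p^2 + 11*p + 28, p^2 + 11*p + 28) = p^2 + 11*p + 28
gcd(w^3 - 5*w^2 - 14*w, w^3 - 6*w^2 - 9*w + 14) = w^2 - 5*w - 14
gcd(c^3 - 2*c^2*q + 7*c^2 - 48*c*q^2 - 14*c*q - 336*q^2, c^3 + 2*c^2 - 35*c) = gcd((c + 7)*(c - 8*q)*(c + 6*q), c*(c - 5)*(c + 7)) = c + 7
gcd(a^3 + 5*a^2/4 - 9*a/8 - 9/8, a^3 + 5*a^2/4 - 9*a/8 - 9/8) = a^3 + 5*a^2/4 - 9*a/8 - 9/8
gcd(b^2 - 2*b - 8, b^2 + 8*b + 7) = 1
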